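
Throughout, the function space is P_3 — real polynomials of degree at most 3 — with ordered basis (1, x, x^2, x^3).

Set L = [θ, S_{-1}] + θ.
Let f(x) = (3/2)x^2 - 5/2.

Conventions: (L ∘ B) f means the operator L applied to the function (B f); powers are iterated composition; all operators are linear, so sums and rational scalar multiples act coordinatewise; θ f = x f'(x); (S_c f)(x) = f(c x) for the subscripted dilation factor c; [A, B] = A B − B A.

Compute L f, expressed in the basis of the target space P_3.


S_{-1} f = (3/2)x^2 - 5/2
θ S_{-1} f = 3x^2
θ f = 3x^2
S_{-1} θ f = 3x^2
[θ, S_{-1}] f = 0
θ f = 3x^2
([θ, S_{-1}] + θ) f = 3x^2

the image equals g(x) = 3x^2


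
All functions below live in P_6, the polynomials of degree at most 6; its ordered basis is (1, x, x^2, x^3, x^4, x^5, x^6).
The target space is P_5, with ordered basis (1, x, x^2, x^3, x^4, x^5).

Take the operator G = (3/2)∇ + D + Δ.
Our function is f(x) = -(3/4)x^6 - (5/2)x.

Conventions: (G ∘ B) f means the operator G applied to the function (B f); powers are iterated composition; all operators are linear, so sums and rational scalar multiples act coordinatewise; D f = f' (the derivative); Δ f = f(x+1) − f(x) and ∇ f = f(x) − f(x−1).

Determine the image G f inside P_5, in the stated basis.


g(x) = -(63/4)x^5 + (45/8)x^4 - (75/2)x^3 + (45/8)x^2 - (45/4)x - 67/8

∇ f = -(9/2)x^5 + (45/4)x^4 - 15x^3 + (45/4)x^2 - (9/2)x - 7/4
((3/2)∇) f = -(27/4)x^5 + (135/8)x^4 - (45/2)x^3 + (135/8)x^2 - (27/4)x - 21/8
D f = -(9/2)x^5 - 5/2
Δ f = -(9/2)x^5 - (45/4)x^4 - 15x^3 - (45/4)x^2 - (9/2)x - 13/4
((3/2)∇ + D + Δ) f = -(63/4)x^5 + (45/8)x^4 - (75/2)x^3 + (45/8)x^2 - (45/4)x - 67/8


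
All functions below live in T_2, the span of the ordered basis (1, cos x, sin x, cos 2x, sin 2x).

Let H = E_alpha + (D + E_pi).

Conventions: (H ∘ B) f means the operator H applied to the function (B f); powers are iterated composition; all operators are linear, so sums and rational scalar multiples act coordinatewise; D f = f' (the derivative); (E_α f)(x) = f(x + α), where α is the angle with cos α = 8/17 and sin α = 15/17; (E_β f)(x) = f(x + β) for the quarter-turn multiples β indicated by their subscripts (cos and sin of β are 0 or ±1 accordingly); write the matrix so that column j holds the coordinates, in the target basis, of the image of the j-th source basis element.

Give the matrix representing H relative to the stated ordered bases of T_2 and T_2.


image of 1: 2
image of cos x: -(9/17)cos x - (32/17)sin x
image of sin x: (32/17)cos x - (9/17)sin x
image of cos 2x: (128/289)cos 2x - (818/289)sin 2x
image of sin 2x: (818/289)cos 2x + (128/289)sin 2x
each image's coordinates form column j of the matrix

the matrix is [[2, 0, 0, 0, 0]; [0, -9/17, 32/17, 0, 0]; [0, -32/17, -9/17, 0, 0]; [0, 0, 0, 128/289, 818/289]; [0, 0, 0, -818/289, 128/289]] (rows listed top to bottom)


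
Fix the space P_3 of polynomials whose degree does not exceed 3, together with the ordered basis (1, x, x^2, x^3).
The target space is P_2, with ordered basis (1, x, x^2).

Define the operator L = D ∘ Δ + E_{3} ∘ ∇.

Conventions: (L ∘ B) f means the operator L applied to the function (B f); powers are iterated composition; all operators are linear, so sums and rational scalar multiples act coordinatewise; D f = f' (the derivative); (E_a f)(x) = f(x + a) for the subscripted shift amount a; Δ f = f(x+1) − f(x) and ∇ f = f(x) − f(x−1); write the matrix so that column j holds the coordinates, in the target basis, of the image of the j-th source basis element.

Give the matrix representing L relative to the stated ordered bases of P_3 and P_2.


image of 1: 0
image of x: 1
image of x^2: 2x + 7
image of x^3: 3x^2 + 21x + 22
each image's coordinates form column j of the matrix

the matrix is [[0, 1, 7, 22]; [0, 0, 2, 21]; [0, 0, 0, 3]] (rows listed top to bottom)


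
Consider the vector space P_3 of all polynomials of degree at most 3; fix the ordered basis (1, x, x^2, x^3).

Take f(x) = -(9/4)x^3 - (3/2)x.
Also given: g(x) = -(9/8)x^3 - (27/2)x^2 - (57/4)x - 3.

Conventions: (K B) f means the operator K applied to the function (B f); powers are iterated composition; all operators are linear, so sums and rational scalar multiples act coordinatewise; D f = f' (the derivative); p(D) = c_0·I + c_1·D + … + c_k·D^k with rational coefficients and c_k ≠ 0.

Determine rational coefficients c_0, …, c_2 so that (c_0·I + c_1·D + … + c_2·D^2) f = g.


D^0 f = -(9/4)x^3 - (3/2)x
D^1 f = -(27/4)x^2 - 3/2
D^2 f = -(27/2)x
matching coefficients of g against c_0 f + c_1 Df + … from the top degree down determines the c_i
solution: c_0 = 1/2, c_1 = 2, c_2 = 1

c_0 = 1/2, c_1 = 2, c_2 = 1


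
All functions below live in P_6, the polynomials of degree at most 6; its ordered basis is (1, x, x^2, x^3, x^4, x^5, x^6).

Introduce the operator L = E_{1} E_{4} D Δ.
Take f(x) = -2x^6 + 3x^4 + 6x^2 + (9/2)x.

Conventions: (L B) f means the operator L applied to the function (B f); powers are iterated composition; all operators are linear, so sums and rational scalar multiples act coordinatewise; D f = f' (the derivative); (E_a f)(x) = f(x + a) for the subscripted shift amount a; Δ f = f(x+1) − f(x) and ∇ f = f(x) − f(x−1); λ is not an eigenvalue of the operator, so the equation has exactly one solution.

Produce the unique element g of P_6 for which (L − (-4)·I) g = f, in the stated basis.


g(x) = -(1/2)x^6 + (9/2)x^4 + (165/2)x^3 + (1341/2)x^2 + (17961/8)x + 16503/8

write g with unknown coordinates in the stated basis and equate coefficients in (L − (-4)·I) g = f
solving from the highest basis element down gives g = -(1/2)x^6 + (9/2)x^4 + (165/2)x^3 + (1341/2)x^2 + (17961/8)x + 16503/8
check: L g = -15x^4 - 330x^3 - 2676x^2 - 8976x - 16503/2
so L g − (-4)·g = -2x^6 + 3x^4 + 6x^2 + (9/2)x = f ✓


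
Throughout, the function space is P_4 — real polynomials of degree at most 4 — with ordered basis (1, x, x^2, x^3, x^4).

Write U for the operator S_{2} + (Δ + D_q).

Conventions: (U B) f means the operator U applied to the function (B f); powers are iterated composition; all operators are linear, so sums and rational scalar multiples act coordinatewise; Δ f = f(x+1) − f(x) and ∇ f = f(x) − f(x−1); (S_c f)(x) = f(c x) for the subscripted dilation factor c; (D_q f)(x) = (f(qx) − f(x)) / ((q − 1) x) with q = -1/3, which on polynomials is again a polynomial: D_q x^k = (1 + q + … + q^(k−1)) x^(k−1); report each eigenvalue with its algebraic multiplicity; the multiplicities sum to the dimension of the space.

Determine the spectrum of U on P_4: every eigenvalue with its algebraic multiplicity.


image of 1: 1
image of x: 2x + 2
image of x^2: 4x^2 + (8/3)x + 1
image of x^3: 8x^3 + (34/9)x^2 + 3x + 1
image of x^4: 16x^4 + (128/27)x^3 + 6x^2 + 4x + 1
the matrix is upper triangular; its diagonal is (1, 2, 4, 8, 16)
for a triangular matrix the eigenvalues are the diagonal entries, with algebraic multiplicity their repetition count

λ = 1 (multiplicity 1), λ = 2 (multiplicity 1), λ = 4 (multiplicity 1), λ = 8 (multiplicity 1), λ = 16 (multiplicity 1)


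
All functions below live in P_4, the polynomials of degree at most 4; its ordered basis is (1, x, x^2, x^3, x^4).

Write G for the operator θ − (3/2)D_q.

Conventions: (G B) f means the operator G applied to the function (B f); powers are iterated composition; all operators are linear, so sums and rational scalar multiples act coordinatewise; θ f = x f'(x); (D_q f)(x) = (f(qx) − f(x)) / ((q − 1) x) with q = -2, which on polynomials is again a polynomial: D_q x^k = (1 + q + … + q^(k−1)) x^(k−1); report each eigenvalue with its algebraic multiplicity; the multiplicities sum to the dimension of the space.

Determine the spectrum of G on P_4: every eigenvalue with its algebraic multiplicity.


λ = 0 (multiplicity 1), λ = 1 (multiplicity 1), λ = 2 (multiplicity 1), λ = 3 (multiplicity 1), λ = 4 (multiplicity 1)

image of 1: 0
image of x: x - 3/2
image of x^2: 2x^2 + (3/2)x
image of x^3: 3x^3 - (9/2)x^2
image of x^4: 4x^4 + (15/2)x^3
the matrix is upper triangular; its diagonal is (0, 1, 2, 3, 4)
for a triangular matrix the eigenvalues are the diagonal entries, with algebraic multiplicity their repetition count


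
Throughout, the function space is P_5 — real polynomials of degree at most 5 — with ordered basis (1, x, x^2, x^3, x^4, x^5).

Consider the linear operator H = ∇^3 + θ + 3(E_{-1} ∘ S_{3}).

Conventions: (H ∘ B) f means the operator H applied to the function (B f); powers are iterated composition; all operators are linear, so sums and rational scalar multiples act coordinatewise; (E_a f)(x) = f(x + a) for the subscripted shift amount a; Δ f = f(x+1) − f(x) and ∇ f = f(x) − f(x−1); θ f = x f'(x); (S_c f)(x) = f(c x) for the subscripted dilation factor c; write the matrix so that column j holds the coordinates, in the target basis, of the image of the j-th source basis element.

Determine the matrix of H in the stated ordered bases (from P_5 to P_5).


the matrix is [[3, -9, 27, -75, 207, -579]; [0, 10, -54, 243, -948, 3465]; [0, 0, 29, -243, 1458, -7230]; [0, 0, 0, 84, -972, 7290]; [0, 0, 0, 0, 247, -3645]; [0, 0, 0, 0, 0, 734]] (rows listed top to bottom)

image of 1: 3
image of x: 10x - 9
image of x^2: 29x^2 - 54x + 27
image of x^3: 84x^3 - 243x^2 + 243x - 75
image of x^4: 247x^4 - 972x^3 + 1458x^2 - 948x + 207
image of x^5: 734x^5 - 3645x^4 + 7290x^3 - 7230x^2 + 3465x - 579
each image's coordinates form column j of the matrix


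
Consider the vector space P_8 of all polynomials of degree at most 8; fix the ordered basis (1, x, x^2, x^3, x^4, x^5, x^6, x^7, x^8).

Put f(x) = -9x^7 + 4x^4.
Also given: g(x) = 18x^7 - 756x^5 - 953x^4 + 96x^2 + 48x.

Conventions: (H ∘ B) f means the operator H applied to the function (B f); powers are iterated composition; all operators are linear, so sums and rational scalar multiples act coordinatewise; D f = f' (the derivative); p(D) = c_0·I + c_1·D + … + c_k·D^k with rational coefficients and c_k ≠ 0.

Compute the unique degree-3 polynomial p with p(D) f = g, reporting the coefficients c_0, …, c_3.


c_0 = -2, c_1 = 0, c_2 = 2, c_3 = 1/2

D^0 f = -9x^7 + 4x^4
D^1 f = -63x^6 + 16x^3
D^2 f = -378x^5 + 48x^2
D^3 f = -1890x^4 + 96x
matching coefficients of g against c_0 f + c_1 Df + … from the top degree down determines the c_i
solution: c_0 = -2, c_1 = 0, c_2 = 2, c_3 = 1/2


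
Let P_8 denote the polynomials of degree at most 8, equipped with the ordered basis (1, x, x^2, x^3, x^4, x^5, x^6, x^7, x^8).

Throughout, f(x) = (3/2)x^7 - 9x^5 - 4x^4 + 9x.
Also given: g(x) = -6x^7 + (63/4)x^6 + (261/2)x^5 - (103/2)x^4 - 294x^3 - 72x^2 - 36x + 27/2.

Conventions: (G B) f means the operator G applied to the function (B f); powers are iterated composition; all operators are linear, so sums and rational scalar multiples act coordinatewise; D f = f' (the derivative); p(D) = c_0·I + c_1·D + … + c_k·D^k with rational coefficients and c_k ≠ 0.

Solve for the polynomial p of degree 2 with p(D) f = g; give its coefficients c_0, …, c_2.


p(D) = -4·I + (3/2)·D + (3/2)·D^2, i.e. c_0 = -4, c_1 = 3/2, c_2 = 3/2

D^0 f = (3/2)x^7 - 9x^5 - 4x^4 + 9x
D^1 f = (21/2)x^6 - 45x^4 - 16x^3 + 9
D^2 f = 63x^5 - 180x^3 - 48x^2
matching coefficients of g against c_0 f + c_1 Df + … from the top degree down determines the c_i
solution: c_0 = -4, c_1 = 3/2, c_2 = 3/2


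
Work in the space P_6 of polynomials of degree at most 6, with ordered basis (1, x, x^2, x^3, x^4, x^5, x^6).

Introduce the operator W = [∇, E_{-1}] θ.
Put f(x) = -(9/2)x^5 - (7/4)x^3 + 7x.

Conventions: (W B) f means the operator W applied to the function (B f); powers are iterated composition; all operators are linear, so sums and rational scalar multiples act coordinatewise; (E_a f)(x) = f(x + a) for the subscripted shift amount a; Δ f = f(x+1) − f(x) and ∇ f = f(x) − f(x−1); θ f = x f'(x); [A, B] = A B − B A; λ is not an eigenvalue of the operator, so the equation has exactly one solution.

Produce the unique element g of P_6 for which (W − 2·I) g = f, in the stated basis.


the result is g(x) = (9/4)x^5 + (7/8)x^3 - (7/2)x

write g with unknown coordinates in the stated basis and equate coefficients in (W − 2·I) g = f
solving from the highest basis element down gives g = (9/4)x^5 + (7/8)x^3 - (7/2)x
check: W g = 0
so W g − 2·g = -(9/2)x^5 - (7/4)x^3 + 7x = f ✓


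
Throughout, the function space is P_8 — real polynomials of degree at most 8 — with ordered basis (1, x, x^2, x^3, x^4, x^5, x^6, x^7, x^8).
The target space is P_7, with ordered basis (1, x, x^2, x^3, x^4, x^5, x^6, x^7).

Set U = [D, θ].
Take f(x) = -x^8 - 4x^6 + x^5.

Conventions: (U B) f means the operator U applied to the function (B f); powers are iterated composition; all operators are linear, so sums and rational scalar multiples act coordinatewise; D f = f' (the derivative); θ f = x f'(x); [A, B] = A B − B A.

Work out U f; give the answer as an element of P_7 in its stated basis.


the image equals g(x) = -8x^7 - 24x^5 + 5x^4

θ f = -8x^8 - 24x^6 + 5x^5
D θ f = -64x^7 - 144x^5 + 25x^4
D f = -8x^7 - 24x^5 + 5x^4
θ D f = -56x^7 - 120x^5 + 20x^4
[D, θ] f = -8x^7 - 24x^5 + 5x^4


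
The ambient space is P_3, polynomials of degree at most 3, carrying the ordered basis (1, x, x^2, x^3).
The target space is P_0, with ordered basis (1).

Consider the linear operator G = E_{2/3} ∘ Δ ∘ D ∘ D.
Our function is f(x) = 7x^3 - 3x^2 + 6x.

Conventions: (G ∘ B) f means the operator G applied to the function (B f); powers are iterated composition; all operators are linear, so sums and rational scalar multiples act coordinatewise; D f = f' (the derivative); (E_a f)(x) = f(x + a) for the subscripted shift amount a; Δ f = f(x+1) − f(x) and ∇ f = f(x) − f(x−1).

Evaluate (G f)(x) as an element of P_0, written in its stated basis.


D f = 21x^2 - 6x + 6
D D f = 42x - 6
Δ D D f = 42
E_{2/3} (Δ ∘ D ∘ D) f = 42

the result is g(x) = 42


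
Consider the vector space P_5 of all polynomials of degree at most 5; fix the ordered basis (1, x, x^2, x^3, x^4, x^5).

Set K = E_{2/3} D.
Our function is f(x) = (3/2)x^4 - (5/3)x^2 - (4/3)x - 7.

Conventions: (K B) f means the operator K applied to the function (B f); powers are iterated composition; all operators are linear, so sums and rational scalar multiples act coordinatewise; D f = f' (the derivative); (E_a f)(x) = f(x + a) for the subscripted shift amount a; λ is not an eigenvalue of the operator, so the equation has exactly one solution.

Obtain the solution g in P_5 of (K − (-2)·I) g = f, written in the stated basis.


the image equals g(x) = (3/4)x^4 - (3/2)x^3 - (19/12)x^2 + (23/12)x - 205/72

write g with unknown coordinates in the stated basis and equate coefficients in (K − (-2)·I) g = f
solving from the highest basis element down gives g = (3/4)x^4 - (3/2)x^3 - (19/12)x^2 + (23/12)x - 205/72
check: K g = 3x^3 + (3/2)x^2 - (31/6)x - 47/36
so K g − (-2)·g = (3/2)x^4 - (5/3)x^2 - (4/3)x - 7 = f ✓


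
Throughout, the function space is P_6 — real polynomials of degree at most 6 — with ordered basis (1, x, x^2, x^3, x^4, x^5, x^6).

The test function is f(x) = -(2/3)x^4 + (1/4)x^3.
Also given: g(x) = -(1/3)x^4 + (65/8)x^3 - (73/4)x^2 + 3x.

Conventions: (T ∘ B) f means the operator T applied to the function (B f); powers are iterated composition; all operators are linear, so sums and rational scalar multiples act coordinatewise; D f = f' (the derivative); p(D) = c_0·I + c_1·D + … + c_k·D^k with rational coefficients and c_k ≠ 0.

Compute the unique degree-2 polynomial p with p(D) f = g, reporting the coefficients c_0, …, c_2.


p(D) = (1/2)·I − 3·D + 2·D^2, i.e. c_0 = 1/2, c_1 = -3, c_2 = 2

D^0 f = -(2/3)x^4 + (1/4)x^3
D^1 f = -(8/3)x^3 + (3/4)x^2
D^2 f = -8x^2 + (3/2)x
matching coefficients of g against c_0 f + c_1 Df + … from the top degree down determines the c_i
solution: c_0 = 1/2, c_1 = -3, c_2 = 2


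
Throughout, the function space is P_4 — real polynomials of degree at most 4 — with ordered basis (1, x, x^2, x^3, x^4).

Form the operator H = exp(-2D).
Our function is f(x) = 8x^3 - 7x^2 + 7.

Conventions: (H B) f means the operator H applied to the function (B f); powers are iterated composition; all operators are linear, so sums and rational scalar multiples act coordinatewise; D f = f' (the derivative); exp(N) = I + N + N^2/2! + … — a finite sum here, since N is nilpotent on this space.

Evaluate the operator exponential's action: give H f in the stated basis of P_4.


g(x) = 8x^3 - 55x^2 + 124x - 85

order-1 term: -48x^2 + 28x
order-2 term: 96x - 28
order-3 term: -64
the series for exp(-2D) f terminates at order 3
exp(-2D) f = 8x^3 - 55x^2 + 124x - 85


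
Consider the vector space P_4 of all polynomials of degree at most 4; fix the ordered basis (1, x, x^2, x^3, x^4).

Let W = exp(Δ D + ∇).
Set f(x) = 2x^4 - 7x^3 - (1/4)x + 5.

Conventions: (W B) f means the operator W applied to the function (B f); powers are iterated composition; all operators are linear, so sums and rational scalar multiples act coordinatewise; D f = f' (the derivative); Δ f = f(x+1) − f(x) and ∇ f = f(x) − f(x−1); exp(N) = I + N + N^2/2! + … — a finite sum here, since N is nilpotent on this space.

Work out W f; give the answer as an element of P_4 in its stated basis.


the image equals g(x) = 2x^4 + x^3 + 3x^2 + (87/4)x + 27/4

order-1 term: 8x^3 - 9x^2 + 11x - 89/4
order-2 term: 12x^2 + 3x + 17
order-3 term: 8x + 5
order-4 term: 2
the series for exp(Δ D + ∇) f terminates at order 4
exp(Δ D + ∇) f = 2x^4 + x^3 + 3x^2 + (87/4)x + 27/4


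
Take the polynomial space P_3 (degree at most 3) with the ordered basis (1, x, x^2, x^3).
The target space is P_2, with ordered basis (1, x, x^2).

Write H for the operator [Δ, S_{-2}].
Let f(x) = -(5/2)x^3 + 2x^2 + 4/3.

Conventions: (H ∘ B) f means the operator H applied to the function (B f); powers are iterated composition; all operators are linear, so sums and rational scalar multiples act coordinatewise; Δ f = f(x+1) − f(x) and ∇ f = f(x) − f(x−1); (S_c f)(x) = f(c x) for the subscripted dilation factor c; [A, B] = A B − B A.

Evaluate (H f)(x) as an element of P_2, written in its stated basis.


the result is g(x) = 90x^2 + 69x + 57/2

S_{-2} f = 20x^3 + 8x^2 + 4/3
Δ S_{-2} f = 60x^2 + 76x + 28
Δ f = -(15/2)x^2 - (7/2)x - 1/2
S_{-2} Δ f = -30x^2 + 7x - 1/2
[Δ, S_{-2}] f = 90x^2 + 69x + 57/2


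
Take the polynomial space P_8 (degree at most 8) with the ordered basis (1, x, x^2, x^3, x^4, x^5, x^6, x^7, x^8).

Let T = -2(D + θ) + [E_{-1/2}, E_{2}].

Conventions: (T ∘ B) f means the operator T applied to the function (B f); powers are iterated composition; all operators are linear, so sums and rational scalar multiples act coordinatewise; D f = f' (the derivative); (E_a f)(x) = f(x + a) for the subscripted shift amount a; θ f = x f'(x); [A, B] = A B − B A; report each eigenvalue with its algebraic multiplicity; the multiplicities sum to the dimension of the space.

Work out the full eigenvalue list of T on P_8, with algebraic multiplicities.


λ = -16 (multiplicity 1), λ = -14 (multiplicity 1), λ = -12 (multiplicity 1), λ = -10 (multiplicity 1), λ = -8 (multiplicity 1), λ = -6 (multiplicity 1), λ = -4 (multiplicity 1), λ = -2 (multiplicity 1), λ = 0 (multiplicity 1)

image of 1: 0
image of x: -2x - 2
image of x^2: -4x^2 - 4x
image of x^3: -6x^3 - 6x^2
image of x^4: -8x^4 - 8x^3
image of x^5: -10x^5 - 10x^4
image of x^6: -12x^6 - 12x^5
image of x^7: -14x^7 - 14x^6
image of x^8: -16x^8 - 16x^7
the matrix is upper triangular; its diagonal is (0, -2, -4, -6, -8, -10, -12, -14, -16)
for a triangular matrix the eigenvalues are the diagonal entries, with algebraic multiplicity their repetition count


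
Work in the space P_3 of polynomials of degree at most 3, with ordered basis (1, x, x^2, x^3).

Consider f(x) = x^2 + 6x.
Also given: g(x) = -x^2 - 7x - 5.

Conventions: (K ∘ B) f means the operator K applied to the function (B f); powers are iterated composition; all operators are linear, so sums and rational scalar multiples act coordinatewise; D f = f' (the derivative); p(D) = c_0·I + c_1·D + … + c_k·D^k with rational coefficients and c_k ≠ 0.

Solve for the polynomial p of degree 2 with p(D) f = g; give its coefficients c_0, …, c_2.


D^0 f = x^2 + 6x
D^1 f = 2x + 6
D^2 f = 2
matching coefficients of g against c_0 f + c_1 Df + … from the top degree down determines the c_i
solution: c_0 = -1, c_1 = -1/2, c_2 = -1

c_0 = -1, c_1 = -1/2, c_2 = -1


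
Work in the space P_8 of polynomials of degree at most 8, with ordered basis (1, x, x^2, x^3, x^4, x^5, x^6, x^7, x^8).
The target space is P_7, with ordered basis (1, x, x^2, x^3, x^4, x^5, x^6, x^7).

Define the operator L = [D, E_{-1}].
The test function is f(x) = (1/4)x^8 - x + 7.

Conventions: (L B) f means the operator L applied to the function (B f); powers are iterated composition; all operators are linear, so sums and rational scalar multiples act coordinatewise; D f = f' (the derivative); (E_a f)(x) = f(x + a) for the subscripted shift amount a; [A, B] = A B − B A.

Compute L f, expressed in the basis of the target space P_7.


E_{-1} f = (1/4)x^8 - 2x^7 + 7x^6 - 14x^5 + (35/2)x^4 - 14x^3 + 7x^2 - 3x + 33/4
D E_{-1} f = 2x^7 - 14x^6 + 42x^5 - 70x^4 + 70x^3 - 42x^2 + 14x - 3
D f = 2x^7 - 1
E_{-1} D f = 2x^7 - 14x^6 + 42x^5 - 70x^4 + 70x^3 - 42x^2 + 14x - 3
[D, E_{-1}] f = 0

g(x) = 0


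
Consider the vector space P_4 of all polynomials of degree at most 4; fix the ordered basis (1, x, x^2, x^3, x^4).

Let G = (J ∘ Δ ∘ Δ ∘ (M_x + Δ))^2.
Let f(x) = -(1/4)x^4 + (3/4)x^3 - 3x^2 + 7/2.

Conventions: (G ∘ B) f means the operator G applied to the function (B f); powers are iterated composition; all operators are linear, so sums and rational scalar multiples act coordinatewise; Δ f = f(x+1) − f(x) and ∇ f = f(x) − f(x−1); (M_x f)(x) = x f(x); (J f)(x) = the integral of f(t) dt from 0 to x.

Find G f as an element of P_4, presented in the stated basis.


the image equals g(x) = -(25/4)x^4 - 33x^3 - 118x^2 - 232x

M_x f = -(1/4)x^5 + (3/4)x^4 - 3x^3 + (7/2)x
Δ f = -x^3 + (3/4)x^2 - (19/4)x - 5/2
(M_x + Δ) f = -(1/4)x^5 + (3/4)x^4 - 4x^3 + (3/4)x^2 - (5/4)x - 5/2
Δ (M_x + Δ) f = -(5/4)x^4 + (1/2)x^3 - 10x^2 - (35/4)x - 4
Δ Δ (M_x + Δ) f = -5x^3 - 6x^2 - (47/2)x - 39/2
J (Δ ∘ Δ) (M_x + Δ) f = -(5/4)x^4 - 2x^3 - (47/4)x^2 - (39/2)x
M_x (J ∘ Δ ∘ Δ ∘ (M_x + Δ)) f = -(5/4)x^5 - 2x^4 - (47/4)x^3 - (39/2)x^2
Δ (J ∘ Δ ∘ Δ ∘ (M_x + Δ)) f = -5x^3 - (27/2)x^2 - (69/2)x - 69/2
(M_x + Δ) (J ∘ Δ ∘ Δ ∘ (M_x + Δ)) f = -(5/4)x^5 - 2x^4 - (67/4)x^3 - 33x^2 - (69/2)x - 69/2
Δ (M_x + Δ) (J ∘ Δ ∘ Δ ∘ (M_x + Δ)) f = -(25/4)x^4 - (41/2)x^3 - (299/4)x^2 - (261/2)x - 175/2
Δ Δ (M_x + Δ) (J ∘ Δ ∘ Δ ∘ (M_x + Δ)) f = -25x^3 - 99x^2 - 236x - 232
J (Δ ∘ Δ) (M_x + Δ) (J ∘ Δ ∘ Δ ∘ (M_x + Δ)) f = -(25/4)x^4 - 33x^3 - 118x^2 - 232x


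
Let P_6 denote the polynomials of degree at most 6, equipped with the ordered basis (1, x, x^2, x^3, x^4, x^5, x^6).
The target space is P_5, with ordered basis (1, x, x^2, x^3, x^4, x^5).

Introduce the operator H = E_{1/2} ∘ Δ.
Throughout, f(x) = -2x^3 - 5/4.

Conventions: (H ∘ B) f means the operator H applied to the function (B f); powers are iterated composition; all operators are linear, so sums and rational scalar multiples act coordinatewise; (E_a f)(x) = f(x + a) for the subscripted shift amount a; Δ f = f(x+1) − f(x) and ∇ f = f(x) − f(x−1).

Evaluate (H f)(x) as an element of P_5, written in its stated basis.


the result is g(x) = -6x^2 - 12x - 13/2

Δ f = -6x^2 - 6x - 2
E_{1/2} Δ f = -6x^2 - 12x - 13/2


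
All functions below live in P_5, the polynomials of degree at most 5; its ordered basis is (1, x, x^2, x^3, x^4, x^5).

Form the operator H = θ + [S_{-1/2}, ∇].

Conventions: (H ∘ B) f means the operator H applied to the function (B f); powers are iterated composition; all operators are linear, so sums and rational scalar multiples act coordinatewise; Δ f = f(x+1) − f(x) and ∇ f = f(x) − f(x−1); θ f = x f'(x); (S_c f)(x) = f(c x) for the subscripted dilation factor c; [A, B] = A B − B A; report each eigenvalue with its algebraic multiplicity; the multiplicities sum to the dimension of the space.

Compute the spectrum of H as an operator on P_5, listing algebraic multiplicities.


image of 1: 0
image of x: x + 3/2
image of x^2: 2x^2 - (3/2)x - 3/4
image of x^3: 3x^3 + (9/8)x^2 + (9/8)x + 9/8
image of x^4: 4x^4 - (3/4)x^3 - (9/8)x^2 - (9/4)x - 15/16
image of x^5: 5x^5 + (15/32)x^4 + (15/16)x^3 + (45/16)x^2 + (75/32)x + 33/32
the matrix is upper triangular; its diagonal is (0, 1, 2, 3, 4, 5)
for a triangular matrix the eigenvalues are the diagonal entries, with algebraic multiplicity their repetition count

λ = 0 (multiplicity 1), λ = 1 (multiplicity 1), λ = 2 (multiplicity 1), λ = 3 (multiplicity 1), λ = 4 (multiplicity 1), λ = 5 (multiplicity 1)


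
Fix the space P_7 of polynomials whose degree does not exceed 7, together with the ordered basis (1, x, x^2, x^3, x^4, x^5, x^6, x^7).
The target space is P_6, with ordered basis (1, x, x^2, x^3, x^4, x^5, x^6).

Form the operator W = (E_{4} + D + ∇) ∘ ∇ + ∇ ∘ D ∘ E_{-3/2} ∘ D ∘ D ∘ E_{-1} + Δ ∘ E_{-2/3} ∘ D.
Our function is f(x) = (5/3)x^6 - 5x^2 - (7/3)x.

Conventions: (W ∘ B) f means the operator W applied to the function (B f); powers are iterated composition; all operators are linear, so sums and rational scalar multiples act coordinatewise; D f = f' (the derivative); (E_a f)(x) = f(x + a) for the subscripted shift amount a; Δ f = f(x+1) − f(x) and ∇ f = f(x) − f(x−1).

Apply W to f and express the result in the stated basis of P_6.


∇ f = 10x^5 - 25x^4 + (100/3)x^3 - 25x^2 + 1
E_{4} ∇ f = 10x^5 + 175x^4 + (3700/3)x^3 + 4375x^2 + 7800x + 16723/3
D ∇ f = 50x^4 - 100x^3 + 100x^2 - 50x
∇ ∇ f = 50x^4 - 200x^3 + 350x^2 - 300x + 280/3
(E_{4} + D + ∇) ∇ f = 10x^5 + 275x^4 + (2800/3)x^3 + 4825x^2 + 7450x + 17003/3
E_{-1} f = (5/3)x^6 - 10x^5 + 25x^4 - (100/3)x^3 + 20x^2 - (7/3)x - 1
D E_{-1} f = 10x^5 - 50x^4 + 100x^3 - 100x^2 + 40x - 7/3
D D E_{-1} f = 50x^4 - 200x^3 + 300x^2 - 200x + 40
E_{-3/2} (D ∘ D) E_{-1} f = 50x^4 - 500x^3 + 1875x^2 - 3125x + 15545/8
D E_{-3/2} (D ∘ D) E_{-1} f = 200x^3 - 1500x^2 + 3750x - 3125
∇ D E_{-3/2} (D ∘ D) E_{-1} f = 600x^2 - 3600x + 5450
D f = 10x^5 - 10x - 7/3
E_{-2/3} D f = 10x^5 - (100/3)x^4 + (400/9)x^3 - (800/27)x^2 - (10/81)x + 733/243
Δ E_{-2/3} D f = 50x^4 - (100/3)x^3 + (100/3)x^2 - (250/27)x - 700/81
((E_{4} + D + ∇) ∘ ∇ + ∇ ∘ D ∘ E_{-3/2} ∘ D ∘ D ∘ E_{-1} + Δ ∘ E_{-2/3} ∘ D) f = 10x^5 + 325x^4 + 900x^3 + (16375/3)x^2 + (103700/27)x + 899831/81

the result is g(x) = 10x^5 + 325x^4 + 900x^3 + (16375/3)x^2 + (103700/27)x + 899831/81


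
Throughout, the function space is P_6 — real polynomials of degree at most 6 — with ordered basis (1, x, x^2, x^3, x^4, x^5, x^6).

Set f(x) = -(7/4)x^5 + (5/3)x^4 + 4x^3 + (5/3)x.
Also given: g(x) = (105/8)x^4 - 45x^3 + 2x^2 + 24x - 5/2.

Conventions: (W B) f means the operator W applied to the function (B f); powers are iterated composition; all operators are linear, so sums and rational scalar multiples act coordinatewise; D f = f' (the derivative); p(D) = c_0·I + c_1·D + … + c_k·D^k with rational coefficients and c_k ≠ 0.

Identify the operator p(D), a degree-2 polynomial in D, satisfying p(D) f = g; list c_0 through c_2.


D^0 f = -(7/4)x^5 + (5/3)x^4 + 4x^3 + (5/3)x
D^1 f = -(35/4)x^4 + (20/3)x^3 + 12x^2 + 5/3
D^2 f = -35x^3 + 20x^2 + 24x
matching coefficients of g against c_0 f + c_1 Df + … from the top degree down determines the c_i
solution: c_0 = 0, c_1 = -3/2, c_2 = 1

c_0 = 0, c_1 = -3/2, c_2 = 1


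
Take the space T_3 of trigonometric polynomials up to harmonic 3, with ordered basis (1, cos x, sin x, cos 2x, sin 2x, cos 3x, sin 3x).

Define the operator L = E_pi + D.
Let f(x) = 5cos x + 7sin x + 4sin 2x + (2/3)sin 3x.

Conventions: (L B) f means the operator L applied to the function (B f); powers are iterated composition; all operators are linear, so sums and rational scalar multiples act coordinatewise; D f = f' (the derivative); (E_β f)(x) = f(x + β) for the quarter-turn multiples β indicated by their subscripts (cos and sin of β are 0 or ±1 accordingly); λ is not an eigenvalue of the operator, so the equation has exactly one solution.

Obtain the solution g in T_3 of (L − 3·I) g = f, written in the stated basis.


g(x) = -(27/17)cos x - (23/17)sin x - cos 2x - sin 2x - (2/25)cos 3x - (8/75)sin 3x

write g with unknown coordinates in the stated basis and equate coefficients in (L − 3·I) g = f
solving from the highest basis element down gives g = -(27/17)cos x - (23/17)sin x - cos 2x - sin 2x - (2/25)cos 3x - (8/75)sin 3x
check: L g = (4/17)cos x + (50/17)sin x - 3cos 2x + sin 2x - (6/25)cos 3x + (26/75)sin 3x
so L g − 3·g = 5cos x + 7sin x + 4sin 2x + (2/3)sin 3x = f ✓


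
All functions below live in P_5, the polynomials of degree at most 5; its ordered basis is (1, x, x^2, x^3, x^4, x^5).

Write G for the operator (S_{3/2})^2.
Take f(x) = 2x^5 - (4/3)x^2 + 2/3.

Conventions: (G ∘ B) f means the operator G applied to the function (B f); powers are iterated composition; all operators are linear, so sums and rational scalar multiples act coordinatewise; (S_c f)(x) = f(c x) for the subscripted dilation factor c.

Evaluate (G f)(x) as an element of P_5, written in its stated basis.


the image equals g(x) = (59049/512)x^5 - (27/4)x^2 + 2/3

S_{3/2} f = (243/16)x^5 - 3x^2 + 2/3
S_{3/2} S_{3/2} f = (59049/512)x^5 - (27/4)x^2 + 2/3


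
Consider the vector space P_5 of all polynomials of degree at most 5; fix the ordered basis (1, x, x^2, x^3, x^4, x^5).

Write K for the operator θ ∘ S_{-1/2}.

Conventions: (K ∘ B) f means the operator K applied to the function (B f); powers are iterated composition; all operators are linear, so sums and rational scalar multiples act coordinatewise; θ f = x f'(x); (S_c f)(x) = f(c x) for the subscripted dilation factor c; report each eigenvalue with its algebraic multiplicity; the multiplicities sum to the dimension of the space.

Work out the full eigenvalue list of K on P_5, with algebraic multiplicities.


λ = -1/2 (multiplicity 1), λ = -3/8 (multiplicity 1), λ = -5/32 (multiplicity 1), λ = 0 (multiplicity 1), λ = 1/4 (multiplicity 1), λ = 1/2 (multiplicity 1)

image of 1: 0
image of x: -(1/2)x
image of x^2: (1/2)x^2
image of x^3: -(3/8)x^3
image of x^4: (1/4)x^4
image of x^5: -(5/32)x^5
the matrix is upper triangular; its diagonal is (0, -1/2, 1/2, -3/8, 1/4, -5/32)
for a triangular matrix the eigenvalues are the diagonal entries, with algebraic multiplicity their repetition count


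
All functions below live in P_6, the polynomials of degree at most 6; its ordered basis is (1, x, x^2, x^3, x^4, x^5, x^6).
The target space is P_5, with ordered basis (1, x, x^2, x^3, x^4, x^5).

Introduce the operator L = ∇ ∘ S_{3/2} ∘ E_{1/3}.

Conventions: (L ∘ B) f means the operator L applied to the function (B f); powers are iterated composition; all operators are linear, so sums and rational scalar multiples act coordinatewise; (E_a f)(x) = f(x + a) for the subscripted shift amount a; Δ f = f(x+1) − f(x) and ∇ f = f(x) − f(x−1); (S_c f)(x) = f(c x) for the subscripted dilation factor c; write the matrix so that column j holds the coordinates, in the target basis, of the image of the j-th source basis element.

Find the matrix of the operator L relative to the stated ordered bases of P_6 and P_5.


image of 1: 0
image of x: 3/2
image of x^2: (9/2)x - 5/4
image of x^3: (81/8)x^2 - (45/8)x + 13/8
image of x^4: (81/4)x^3 - (135/8)x^2 + (39/4)x - 265/144
image of x^5: (1215/32)x^4 - (675/16)x^3 + (585/16)x^2 - (1325/96)x + 1871/864
image of x^6: (2187/32)x^5 - (6075/64)x^4 + (1755/16)x^3 - (3975/64)x^2 + (1871/96)x - 4355/1728
each image's coordinates form column j of the matrix

the matrix is [[0, 3/2, -5/4, 13/8, -265/144, 1871/864, -4355/1728]; [0, 0, 9/2, -45/8, 39/4, -1325/96, 1871/96]; [0, 0, 0, 81/8, -135/8, 585/16, -3975/64]; [0, 0, 0, 0, 81/4, -675/16, 1755/16]; [0, 0, 0, 0, 0, 1215/32, -6075/64]; [0, 0, 0, 0, 0, 0, 2187/32]] (rows listed top to bottom)


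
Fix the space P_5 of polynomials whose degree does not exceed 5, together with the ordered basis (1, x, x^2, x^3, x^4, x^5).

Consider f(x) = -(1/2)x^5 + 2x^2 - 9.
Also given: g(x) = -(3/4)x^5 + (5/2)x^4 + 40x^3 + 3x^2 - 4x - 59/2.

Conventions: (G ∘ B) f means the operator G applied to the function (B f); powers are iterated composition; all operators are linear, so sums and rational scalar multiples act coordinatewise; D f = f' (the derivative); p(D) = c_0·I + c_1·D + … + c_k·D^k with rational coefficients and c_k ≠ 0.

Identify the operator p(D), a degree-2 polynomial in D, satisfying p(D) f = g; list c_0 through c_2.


D^0 f = -(1/2)x^5 + 2x^2 - 9
D^1 f = -(5/2)x^4 + 4x
D^2 f = -10x^3 + 4
matching coefficients of g against c_0 f + c_1 Df + … from the top degree down determines the c_i
solution: c_0 = 3/2, c_1 = -1, c_2 = -4

c_0 = 3/2, c_1 = -1, c_2 = -4


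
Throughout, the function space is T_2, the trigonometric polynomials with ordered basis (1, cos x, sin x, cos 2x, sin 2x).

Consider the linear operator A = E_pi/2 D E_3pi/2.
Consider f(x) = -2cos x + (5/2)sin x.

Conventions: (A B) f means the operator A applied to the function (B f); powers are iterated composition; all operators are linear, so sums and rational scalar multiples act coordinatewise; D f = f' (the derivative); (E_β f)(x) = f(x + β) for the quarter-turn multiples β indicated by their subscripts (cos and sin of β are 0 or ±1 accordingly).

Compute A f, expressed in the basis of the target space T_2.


the result is g(x) = (5/2)cos x + 2sin x

E_3pi/2 f = -(5/2)cos x - 2sin x
D E_3pi/2 f = -2cos x + (5/2)sin x
E_pi/2 D E_3pi/2 f = (5/2)cos x + 2sin x


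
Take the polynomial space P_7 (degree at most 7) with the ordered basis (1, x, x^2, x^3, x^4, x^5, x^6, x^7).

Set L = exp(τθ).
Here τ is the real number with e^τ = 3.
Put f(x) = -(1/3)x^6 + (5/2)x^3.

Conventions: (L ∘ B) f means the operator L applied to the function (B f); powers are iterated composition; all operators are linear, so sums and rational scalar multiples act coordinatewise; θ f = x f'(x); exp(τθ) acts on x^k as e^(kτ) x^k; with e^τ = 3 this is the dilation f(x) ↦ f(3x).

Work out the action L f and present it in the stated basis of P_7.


the image equals g(x) = -243x^6 + (135/2)x^3

exp(τθ) x^k = e^(kτ) x^k; with e^τ = 3 this sends x^k to 3^k x^k
x^3 ↦ 27 x^3
x^6 ↦ 729 x^6
applying this coordinatewise to f: exp(τθ) f = -243x^6 + (135/2)x^3


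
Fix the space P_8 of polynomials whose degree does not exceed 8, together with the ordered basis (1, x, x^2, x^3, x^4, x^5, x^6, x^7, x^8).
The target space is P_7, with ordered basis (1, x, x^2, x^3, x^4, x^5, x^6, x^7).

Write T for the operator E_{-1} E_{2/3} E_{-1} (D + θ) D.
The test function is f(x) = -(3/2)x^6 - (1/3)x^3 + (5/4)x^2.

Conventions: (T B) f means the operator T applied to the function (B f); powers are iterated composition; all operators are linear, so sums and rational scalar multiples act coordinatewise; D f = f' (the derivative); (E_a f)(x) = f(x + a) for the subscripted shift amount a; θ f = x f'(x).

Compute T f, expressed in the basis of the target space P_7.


D f = -9x^5 - x^2 + (5/2)x
D D f = -45x^4 - 2x + 5/2
θ D f = -45x^5 - 2x^2 + (5/2)x
(D + θ) D f = -45x^5 - 45x^4 - 2x^2 + (1/2)x + 5/2
E_{-1} ((D + θ) D) f = -45x^5 + 180x^4 - 270x^3 + 178x^2 - (81/2)x
E_{2/3} E_{-1} ((D + θ) D) f = -45x^5 + 30x^4 + 10x^3 - (46/3)x^2 + (103/18)x + 47/27
E_{-1} (E_{2/3} E_{-1}) ((D + θ) D) f = -45x^5 + 255x^4 - 560x^3 + (1754/3)x^2 - (5015/18)x + 2467/54

g(x) = -45x^5 + 255x^4 - 560x^3 + (1754/3)x^2 - (5015/18)x + 2467/54


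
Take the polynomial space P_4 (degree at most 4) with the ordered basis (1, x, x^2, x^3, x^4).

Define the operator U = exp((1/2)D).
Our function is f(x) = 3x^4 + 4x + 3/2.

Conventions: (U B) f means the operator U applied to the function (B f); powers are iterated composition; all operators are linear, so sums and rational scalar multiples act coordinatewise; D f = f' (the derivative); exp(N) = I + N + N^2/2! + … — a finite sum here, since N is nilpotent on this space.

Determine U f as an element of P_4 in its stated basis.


the result is g(x) = 3x^4 + 6x^3 + (9/2)x^2 + (11/2)x + 59/16

order-1 term: 6x^3 + 2
order-2 term: (9/2)x^2
order-3 term: (3/2)x
order-4 term: 3/16
the series for exp((1/2)D) f terminates at order 4
exp((1/2)D) f = 3x^4 + 6x^3 + (9/2)x^2 + (11/2)x + 59/16


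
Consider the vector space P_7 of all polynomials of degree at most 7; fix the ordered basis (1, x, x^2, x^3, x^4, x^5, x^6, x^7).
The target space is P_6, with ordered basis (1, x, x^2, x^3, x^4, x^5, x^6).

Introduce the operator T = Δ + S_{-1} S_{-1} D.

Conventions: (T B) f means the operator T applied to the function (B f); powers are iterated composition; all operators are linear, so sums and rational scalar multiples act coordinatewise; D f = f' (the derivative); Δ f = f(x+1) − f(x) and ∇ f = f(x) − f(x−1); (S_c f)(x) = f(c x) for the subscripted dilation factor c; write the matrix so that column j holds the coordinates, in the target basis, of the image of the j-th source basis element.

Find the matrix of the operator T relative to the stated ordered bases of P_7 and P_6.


the matrix is [[0, 2, 1, 1, 1, 1, 1, 1]; [0, 0, 4, 3, 4, 5, 6, 7]; [0, 0, 0, 6, 6, 10, 15, 21]; [0, 0, 0, 0, 8, 10, 20, 35]; [0, 0, 0, 0, 0, 10, 15, 35]; [0, 0, 0, 0, 0, 0, 12, 21]; [0, 0, 0, 0, 0, 0, 0, 14]] (rows listed top to bottom)

image of 1: 0
image of x: 2
image of x^2: 4x + 1
image of x^3: 6x^2 + 3x + 1
image of x^4: 8x^3 + 6x^2 + 4x + 1
image of x^5: 10x^4 + 10x^3 + 10x^2 + 5x + 1
image of x^6: 12x^5 + 15x^4 + 20x^3 + 15x^2 + 6x + 1
image of x^7: 14x^6 + 21x^5 + 35x^4 + 35x^3 + 21x^2 + 7x + 1
each image's coordinates form column j of the matrix


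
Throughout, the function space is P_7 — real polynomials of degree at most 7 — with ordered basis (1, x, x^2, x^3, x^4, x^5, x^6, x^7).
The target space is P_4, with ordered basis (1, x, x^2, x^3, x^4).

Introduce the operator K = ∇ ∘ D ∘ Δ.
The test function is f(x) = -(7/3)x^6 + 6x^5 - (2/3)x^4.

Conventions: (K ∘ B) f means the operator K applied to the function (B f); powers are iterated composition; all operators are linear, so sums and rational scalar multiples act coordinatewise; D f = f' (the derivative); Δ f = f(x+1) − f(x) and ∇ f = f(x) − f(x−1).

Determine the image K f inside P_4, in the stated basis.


Δ f = -14x^5 - 5x^4 + (32/3)x^3 + 21x^2 + (40/3)x + 3
D Δ f = -70x^4 - 20x^3 + 32x^2 + 42x + 40/3
∇ D Δ f = -280x^3 + 360x^2 - 156x + 60

g(x) = -280x^3 + 360x^2 - 156x + 60


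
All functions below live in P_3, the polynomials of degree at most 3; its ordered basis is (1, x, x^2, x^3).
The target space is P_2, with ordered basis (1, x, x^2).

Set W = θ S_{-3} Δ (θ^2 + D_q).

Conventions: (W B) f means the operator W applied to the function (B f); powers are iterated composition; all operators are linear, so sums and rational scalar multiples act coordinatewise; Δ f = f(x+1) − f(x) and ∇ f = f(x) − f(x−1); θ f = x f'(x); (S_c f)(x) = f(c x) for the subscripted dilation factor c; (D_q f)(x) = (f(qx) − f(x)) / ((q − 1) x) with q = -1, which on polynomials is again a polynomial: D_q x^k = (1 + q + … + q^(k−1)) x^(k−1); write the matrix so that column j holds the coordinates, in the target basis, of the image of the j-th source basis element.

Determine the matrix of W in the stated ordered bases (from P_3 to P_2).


the matrix is [[0, 0, 0, 0]; [0, 0, -24, -87]; [0, 0, 0, 486]] (rows listed top to bottom)

image of 1: 0
image of x: 0
image of x^2: -24x
image of x^3: 486x^2 - 87x
each image's coordinates form column j of the matrix


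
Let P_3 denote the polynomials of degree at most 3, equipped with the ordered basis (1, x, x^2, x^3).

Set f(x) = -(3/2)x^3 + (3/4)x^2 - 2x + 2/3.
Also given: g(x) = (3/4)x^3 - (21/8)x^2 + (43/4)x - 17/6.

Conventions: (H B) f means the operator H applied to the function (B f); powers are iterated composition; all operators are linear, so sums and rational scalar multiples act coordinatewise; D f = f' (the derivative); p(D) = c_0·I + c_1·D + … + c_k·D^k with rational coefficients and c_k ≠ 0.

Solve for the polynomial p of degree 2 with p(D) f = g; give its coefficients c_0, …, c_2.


D^0 f = -(3/2)x^3 + (3/4)x^2 - 2x + 2/3
D^1 f = -(9/2)x^2 + (3/2)x - 2
D^2 f = -9x + 3/2
matching coefficients of g against c_0 f + c_1 Df + … from the top degree down determines the c_i
solution: c_0 = -1/2, c_1 = 1/2, c_2 = -1

p(D) = -(1/2)·I + (1/2)·D − D^2, i.e. c_0 = -1/2, c_1 = 1/2, c_2 = -1
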